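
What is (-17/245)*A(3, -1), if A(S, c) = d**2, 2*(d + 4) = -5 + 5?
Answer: -272/245 ≈ -1.1102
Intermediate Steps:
d = -4 (d = -4 + (-5 + 5)/2 = -4 + (1/2)*0 = -4 + 0 = -4)
A(S, c) = 16 (A(S, c) = (-4)**2 = 16)
(-17/245)*A(3, -1) = -17/245*16 = -272/245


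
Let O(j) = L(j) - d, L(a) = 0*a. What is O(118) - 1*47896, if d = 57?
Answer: -47953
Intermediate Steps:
L(a) = 0
O(j) = -57 (O(j) = 0 - 1*57 = 0 - 57 = -57)
O(118) - 1*47896 = -57 - 1*47896 = -57 - 47896 = -47953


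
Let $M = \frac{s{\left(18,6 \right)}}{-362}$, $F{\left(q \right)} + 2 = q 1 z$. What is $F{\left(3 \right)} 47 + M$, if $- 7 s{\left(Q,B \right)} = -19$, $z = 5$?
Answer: $\frac{1548255}{2534} \approx 610.99$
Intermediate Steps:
$F{\left(q \right)} = -2 + 5 q$ ($F{\left(q \right)} = -2 + q 1 \cdot 5 = -2 + q 5 = -2 + 5 q$)
$s{\left(Q,B \right)} = \frac{19}{7}$ ($s{\left(Q,B \right)} = \left(- \frac{1}{7}\right) \left(-19\right) = \frac{19}{7}$)
$M = - \frac{19}{2534}$ ($M = \frac{19}{7 \left(-362\right)} = \frac{19}{7} \left(- \frac{1}{362}\right) = - \frac{19}{2534} \approx -0.007498$)
$F{\left(3 \right)} 47 + M = \left(-2 + 5 \cdot 3\right) 47 - \frac{19}{2534} = \left(-2 + 15\right) 47 - \frac{19}{2534} = 13 \cdot 47 - \frac{19}{2534} = 611 - \frac{19}{2534} = \frac{1548255}{2534}$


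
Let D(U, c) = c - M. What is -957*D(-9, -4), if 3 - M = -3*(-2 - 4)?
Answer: -10527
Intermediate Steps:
M = -15 (M = 3 - (-3)*(-2 - 4) = 3 - (-3)*(-6) = 3 - 1*18 = 3 - 18 = -15)
D(U, c) = 15 + c (D(U, c) = c - 1*(-15) = c + 15 = 15 + c)
-957*D(-9, -4) = -957*(15 - 4) = -957*11 = -10527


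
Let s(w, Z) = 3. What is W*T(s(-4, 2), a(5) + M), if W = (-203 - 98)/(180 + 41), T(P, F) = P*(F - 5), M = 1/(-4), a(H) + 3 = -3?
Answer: 40635/884 ≈ 45.967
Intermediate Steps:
a(H) = -6 (a(H) = -3 - 3 = -6)
M = -1/4 ≈ -0.25000
T(P, F) = P*(-5 + F)
W = -301/221 ≈ -1.3620
W*T(s(-4, 2), a(5) + M) = -903*(-5 + (-6 - 1/4))/221 = -903*(-5 - 25/4)/221 = -903*(-45)/(221*4) = -301/221*(-135/4) = 40635/884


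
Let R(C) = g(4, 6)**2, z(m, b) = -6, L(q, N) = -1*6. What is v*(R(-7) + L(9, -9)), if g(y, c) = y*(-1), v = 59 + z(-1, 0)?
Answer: 530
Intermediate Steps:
L(q, N) = -6
v = 53 (v = 59 - 6 = 53)
g(y, c) = -y
R(C) = 16 (R(C) = (-1*4)**2 = (-4)**2 = 16)
v*(R(-7) + L(9, -9)) = 53*(16 - 6) = 53*10 = 530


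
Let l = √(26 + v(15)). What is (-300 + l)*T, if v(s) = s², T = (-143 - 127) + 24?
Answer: 73800 - 246*√251 ≈ 69903.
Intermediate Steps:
T = -246 (T = -270 + 24 = -246)
l = √251 (l = √(26 + 15²) = √(26 + 225) = √251 ≈ 15.843)
(-300 + l)*T = (-300 + √251)*(-246) = 73800 - 246*√251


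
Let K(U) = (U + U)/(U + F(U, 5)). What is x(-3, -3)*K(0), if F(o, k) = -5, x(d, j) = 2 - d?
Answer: 0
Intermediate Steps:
K(U) = 2*U/(-5 + U) (K(U) = (U + U)/(U - 5) = (2*U)/(-5 + U) = 2*U/(-5 + U))
x(-3, -3)*K(0) = (2 - 1*(-3))*(2*0/(-5 + 0)) = (2 + 3)*(2*0/(-5)) = 5*(2*0*(-1/5)) = 5*0 = 0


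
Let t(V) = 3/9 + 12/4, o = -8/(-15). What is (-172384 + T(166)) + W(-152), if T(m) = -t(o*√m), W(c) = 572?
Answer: -515446/3 ≈ -1.7182e+5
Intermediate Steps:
o = 8/15 (o = -8*(-1/15) = 8/15 ≈ 0.53333)
t(V) = 10/3 (t(V) = 3*(⅑) + 12*(¼) = ⅓ + 3 = 10/3)
T(m) = -10/3 (T(m) = -1*10/3 = -10/3)
(-172384 + T(166)) + W(-152) = (-172384 - 10/3) + 572 = -517162/3 + 572 = -515446/3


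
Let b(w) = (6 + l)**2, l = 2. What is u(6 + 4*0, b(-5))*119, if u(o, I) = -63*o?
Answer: -44982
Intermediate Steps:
b(w) = 64 (b(w) = (6 + 2)**2 = 8**2 = 64)
u(6 + 4*0, b(-5))*119 = -63*(6 + 4*0)*119 = -63*(6 + 0)*119 = -63*6*119 = -378*119 = -44982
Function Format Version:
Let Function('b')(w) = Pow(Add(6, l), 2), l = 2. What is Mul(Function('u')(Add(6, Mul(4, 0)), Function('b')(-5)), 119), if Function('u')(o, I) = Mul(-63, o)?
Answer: -44982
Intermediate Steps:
Function('b')(w) = 64 (Function('b')(w) = Pow(Add(6, 2), 2) = Pow(8, 2) = 64)
Mul(Function('u')(Add(6, Mul(4, 0)), Function('b')(-5)), 119) = Mul(Mul(-63, Add(6, Mul(4, 0))), 119) = Mul(Mul(-63, Add(6, 0)), 119) = Mul(Mul(-63, 6), 119) = Mul(-378, 119) = -44982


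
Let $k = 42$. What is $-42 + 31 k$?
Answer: $1260$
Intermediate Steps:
$-42 + 31 k = -42 + 31 \cdot 42 = -42 + 1302 = 1260$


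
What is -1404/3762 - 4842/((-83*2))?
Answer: 499515/17347 ≈ 28.795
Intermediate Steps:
-1404/3762 - 4842/((-83*2)) = -1404*1/3762 - 4842/(-166) = -78/209 - 4842*(-1/166) = -78/209 + 2421/83 = 499515/17347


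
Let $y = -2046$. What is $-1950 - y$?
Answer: $96$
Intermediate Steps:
$-1950 - y = -1950 - -2046 = -1950 + 2046 = 96$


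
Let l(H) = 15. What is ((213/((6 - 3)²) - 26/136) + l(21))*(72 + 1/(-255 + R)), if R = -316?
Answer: 322680239/116484 ≈ 2770.2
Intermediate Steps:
((213/((6 - 3)²) - 26/136) + l(21))*(72 + 1/(-255 + R)) = ((213/((6 - 3)²) - 26/136) + 15)*(72 + 1/(-255 - 316)) = ((213/(3²) - 26*1/136) + 15)*(72 + 1/(-571)) = ((213/9 - 13/68) + 15)*(72 - 1/571) = ((213*(⅑) - 13/68) + 15)*(41111/571) = ((71/3 - 13/68) + 15)*(41111/571) = (4789/204 + 15)*(41111/571) = (7849/204)*(41111/571) = 322680239/116484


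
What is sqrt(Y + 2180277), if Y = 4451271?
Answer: 2*sqrt(1657887) ≈ 2575.2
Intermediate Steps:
sqrt(Y + 2180277) = sqrt(4451271 + 2180277) = sqrt(6631548) = 2*sqrt(1657887)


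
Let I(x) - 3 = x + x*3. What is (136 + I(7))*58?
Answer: 9686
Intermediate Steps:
I(x) = 3 + 4*x (I(x) = 3 + (x + x*3) = 3 + (x + 3*x) = 3 + 4*x)
(136 + I(7))*58 = (136 + (3 + 4*7))*58 = (136 + (3 + 28))*58 = (136 + 31)*58 = 167*58 = 9686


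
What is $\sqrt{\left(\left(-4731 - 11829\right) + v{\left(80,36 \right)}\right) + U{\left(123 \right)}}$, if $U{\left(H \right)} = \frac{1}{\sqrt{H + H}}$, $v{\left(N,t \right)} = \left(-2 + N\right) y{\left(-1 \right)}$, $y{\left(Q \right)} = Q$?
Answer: $\frac{\sqrt{-1006865208 + 246 \sqrt{246}}}{246} \approx 128.99 i$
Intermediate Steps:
$v{\left(N,t \right)} = 2 - N$ ($v{\left(N,t \right)} = \left(-2 + N\right) \left(-1\right) = 2 - N$)
$U{\left(H \right)} = \frac{\sqrt{2}}{2 \sqrt{H}}$ ($U{\left(H \right)} = \frac{1}{\sqrt{2 H}} = \frac{1}{\sqrt{2} \sqrt{H}} = \frac{\sqrt{2}}{2 \sqrt{H}}$)
$\sqrt{\left(\left(-4731 - 11829\right) + v{\left(80,36 \right)}\right) + U{\left(123 \right)}} = \sqrt{\left(\left(-4731 - 11829\right) + \left(2 - 80\right)\right) + \frac{\sqrt{2}}{2 \sqrt{123}}} = \sqrt{\left(-16560 + \left(2 - 80\right)\right) + \frac{\sqrt{2} \frac{\sqrt{123}}{123}}{2}} = \sqrt{\left(-16560 - 78\right) + \frac{\sqrt{246}}{246}} = \sqrt{-16638 + \frac{\sqrt{246}}{246}}$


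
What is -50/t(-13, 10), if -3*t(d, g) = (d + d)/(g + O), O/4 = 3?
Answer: -1650/13 ≈ -126.92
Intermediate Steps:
O = 12 (O = 4*3 = 12)
t(d, g) = -2*d/(3*(12 + g)) (t(d, g) = -(d + d)/(3*(g + 12)) = -2*d/(3*(12 + g)))
-50/t(-13, 10) = -50/((-2*(-13)/(36 + 3*10))) = -50/((-2*(-13)/(36 + 30))) = -50/((-2*(-13)/66)) = -50/((-2*(-13)*1/66)) = -50/13/33 = -50*33/13 = -1650/13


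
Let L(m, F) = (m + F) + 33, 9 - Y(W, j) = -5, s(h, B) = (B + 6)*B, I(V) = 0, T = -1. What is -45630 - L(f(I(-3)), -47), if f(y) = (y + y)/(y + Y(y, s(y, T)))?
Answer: -45616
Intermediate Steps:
s(h, B) = B*(6 + B) (s(h, B) = (6 + B)*B = B*(6 + B))
Y(W, j) = 14 (Y(W, j) = 9 - 1*(-5) = 9 + 5 = 14)
f(y) = 2*y/(14 + y) (f(y) = (y + y)/(y + 14) = (2*y)/(14 + y) = 2*y/(14 + y))
L(m, F) = 33 + F + m (L(m, F) = (F + m) + 33 = 33 + F + m)
-45630 - L(f(I(-3)), -47) = -45630 - (33 - 47 + 2*0/(14 + 0)) = -45630 - (33 - 47 + 2*0/14) = -45630 - (33 - 47 + 2*0*(1/14)) = -45630 - (33 - 47 + 0) = -45630 - 1*(-14) = -45630 + 14 = -45616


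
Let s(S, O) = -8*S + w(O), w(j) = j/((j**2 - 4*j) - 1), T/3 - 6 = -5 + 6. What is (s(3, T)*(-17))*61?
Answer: 8838351/356 ≈ 24827.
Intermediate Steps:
T = 21 (T = 18 + 3*(-5 + 6) = 18 + 3*1 = 18 + 3 = 21)
w(j) = j/(-1 + j**2 - 4*j)
s(S, O) = -8*S + O/(-1 + O**2 - 4*O)
(s(3, T)*(-17))*61 = (((-1*21 - 8*3*(1 - 1*21**2 + 4*21))/(1 - 1*21**2 + 4*21))*(-17))*61 = (((-21 - 8*3*(1 - 1*441 + 84))/(1 - 1*441 + 84))*(-17))*61 = (((-21 - 8*3*(1 - 441 + 84))/(1 - 441 + 84))*(-17))*61 = (((-21 - 8*3*(-356))/(-356))*(-17))*61 = (-(-21 + 8544)/356*(-17))*61 = (-1/356*8523*(-17))*61 = -8523/356*(-17)*61 = (144891/356)*61 = 8838351/356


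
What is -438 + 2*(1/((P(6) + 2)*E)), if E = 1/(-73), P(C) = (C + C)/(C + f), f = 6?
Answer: -1460/3 ≈ -486.67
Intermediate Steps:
P(C) = 2*C/(6 + C) (P(C) = (C + C)/(C + 6) = (2*C)/(6 + C) = 2*C/(6 + C))
E = -1/73 ≈ -0.013699
-438 + 2*(1/((P(6) + 2)*E)) = -438 + 2*(1/((2*6/(6 + 6) + 2)*(-1/73))) = -438 + 2*(-73/(2*6/12 + 2)) = -438 + 2*(-73/(2*6*(1/12) + 2)) = -438 + 2*(-73/(1 + 2)) = -438 + 2*(-73/3) = -438 - 146/3 = -1460/3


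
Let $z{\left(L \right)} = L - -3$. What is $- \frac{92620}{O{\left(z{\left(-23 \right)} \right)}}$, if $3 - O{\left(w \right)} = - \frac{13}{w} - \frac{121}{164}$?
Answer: $- \frac{18987100}{633} \approx -29995.0$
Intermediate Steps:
$z{\left(L \right)} = 3 + L$ ($z{\left(L \right)} = L + 3 = 3 + L$)
$O{\left(w \right)} = \frac{613}{164} + \frac{13}{w}$ ($O{\left(w \right)} = 3 - \left(- \frac{13}{w} - \frac{121}{164}\right) = 3 - \left(- \frac{121}{164} - \frac{13}{w}\right) = 3 + \left(\frac{121}{164} + \frac{13}{w}\right) = \frac{613}{164} + \frac{13}{w}$)
$- \frac{92620}{O{\left(z{\left(-23 \right)} \right)}} = - \frac{92620}{\frac{613}{164} + \frac{13}{3 - 23}} = - \frac{92620}{\frac{613}{164} + \frac{13}{-20}} = - \frac{92620}{\frac{613}{164} + 13 \left(- \frac{1}{20}\right)} = - \frac{92620}{\frac{613}{164} - \frac{13}{20}} = - \frac{92620}{\frac{633}{205}} = \left(-92620\right) \frac{205}{633} = - \frac{18987100}{633}$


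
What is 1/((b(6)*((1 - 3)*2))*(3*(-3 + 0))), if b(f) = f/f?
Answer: 1/36 ≈ 0.027778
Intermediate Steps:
b(f) = 1
1/((b(6)*((1 - 3)*2))*(3*(-3 + 0))) = 1/((1*((1 - 3)*2))*(3*(-3 + 0))) = 1/((1*(-2*2))*(3*(-3))) = 1/((1*(-4))*(-9)) = 1/(-4*(-9)) = 1/36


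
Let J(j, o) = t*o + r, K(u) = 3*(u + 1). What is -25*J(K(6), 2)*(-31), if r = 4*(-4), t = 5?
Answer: -4650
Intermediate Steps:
K(u) = 3 + 3*u (K(u) = 3*(1 + u) = 3 + 3*u)
r = -16
J(j, o) = -16 + 5*o (J(j, o) = 5*o - 16 = -16 + 5*o)
-25*J(K(6), 2)*(-31) = -25*(-16 + 5*2)*(-31) = -25*(-16 + 10)*(-31) = -25*(-6)*(-31) = 150*(-31) = -4650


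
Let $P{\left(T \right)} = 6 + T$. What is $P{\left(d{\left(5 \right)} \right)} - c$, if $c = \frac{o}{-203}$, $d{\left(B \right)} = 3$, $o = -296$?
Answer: $\frac{1531}{203} \approx 7.5419$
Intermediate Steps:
$c = \frac{296}{203}$ ($c = - \frac{296}{-203} = \left(-296\right) \left(- \frac{1}{203}\right) = \frac{296}{203} \approx 1.4581$)
$P{\left(d{\left(5 \right)} \right)} - c = \left(6 + 3\right) - \frac{296}{203} = 9 - \frac{296}{203} = \frac{1531}{203}$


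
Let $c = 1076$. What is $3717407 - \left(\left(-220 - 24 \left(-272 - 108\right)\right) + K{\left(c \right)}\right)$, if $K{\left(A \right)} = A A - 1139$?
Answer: $2551870$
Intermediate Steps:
$K{\left(A \right)} = -1139 + A^{2}$ ($K{\left(A \right)} = A^{2} - 1139 = -1139 + A^{2}$)
$3717407 - \left(\left(-220 - 24 \left(-272 - 108\right)\right) + K{\left(c \right)}\right) = 3717407 - \left(\left(-220 - 24 \left(-272 - 108\right)\right) - \left(1139 - 1076^{2}\right)\right) = 3717407 - \left(\left(-220 - 24 \left(-272 - 108\right)\right) + \left(-1139 + 1157776\right)\right) = 3717407 - \left(\left(-220 - -9120\right) + 1156637\right) = 3717407 - \left(\left(-220 + 9120\right) + 1156637\right) = 3717407 - \left(8900 + 1156637\right) = 3717407 - 1165537 = 2551870$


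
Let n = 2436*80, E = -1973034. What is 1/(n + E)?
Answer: -1/1778154 ≈ -5.6238e-7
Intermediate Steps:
n = 194880
1/(n + E) = 1/(194880 - 1973034) = 1/(-1778154) = -1/1778154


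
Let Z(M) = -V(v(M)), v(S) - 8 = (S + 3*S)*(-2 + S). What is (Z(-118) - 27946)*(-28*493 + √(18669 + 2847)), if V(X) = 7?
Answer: 385863212 - 55906*√5379 ≈ 3.8176e+8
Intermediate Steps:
v(S) = 8 + 4*S*(-2 + S) (v(S) = 8 + (S + 3*S)*(-2 + S) = 8 + (4*S)*(-2 + S) = 8 + 4*S*(-2 + S))
Z(M) = -7 (Z(M) = -1*7 = -7)
(Z(-118) - 27946)*(-28*493 + √(18669 + 2847)) = (-7 - 27946)*(-28*493 + √(18669 + 2847)) = -27953*(-13804 + √21516) = -27953*(-13804 + 2*√5379) = 385863212 - 55906*√5379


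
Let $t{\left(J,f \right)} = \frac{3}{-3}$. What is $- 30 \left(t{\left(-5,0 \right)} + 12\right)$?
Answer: $-330$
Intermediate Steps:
$t{\left(J,f \right)} = -1$ ($t{\left(J,f \right)} = 3 \left(- \frac{1}{3}\right) = -1$)
$- 30 \left(t{\left(-5,0 \right)} + 12\right) = - 30 \left(-1 + 12\right) = \left(-30\right) 11 = -330$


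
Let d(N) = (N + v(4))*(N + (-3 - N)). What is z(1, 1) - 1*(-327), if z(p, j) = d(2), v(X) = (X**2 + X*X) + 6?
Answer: 207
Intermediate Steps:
v(X) = 6 + 2*X**2 (v(X) = (X**2 + X**2) + 6 = 2*X**2 + 6 = 6 + 2*X**2)
d(N) = -114 - 3*N (d(N) = (N + (6 + 2*4**2))*(N + (-3 - N)) = (N + (6 + 2*16))*(-3) = (N + (6 + 32))*(-3) = (N + 38)*(-3) = (38 + N)*(-3) = -114 - 3*N)
z(p, j) = -120 (z(p, j) = -114 - 3*2 = -114 - 6 = -120)
z(1, 1) - 1*(-327) = -120 - 1*(-327) = -120 + 327 = 207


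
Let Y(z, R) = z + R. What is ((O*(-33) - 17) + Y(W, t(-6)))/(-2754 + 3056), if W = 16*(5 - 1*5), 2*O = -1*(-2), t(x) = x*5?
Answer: -40/151 ≈ -0.26490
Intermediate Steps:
t(x) = 5*x
O = 1 (O = (-1*(-2))/2 = (1/2)*2 = 1)
W = 0 (W = 16*(5 - 5) = 16*0 = 0)
Y(z, R) = R + z
((O*(-33) - 17) + Y(W, t(-6)))/(-2754 + 3056) = ((1*(-33) - 17) + (5*(-6) + 0))/(-2754 + 3056) = ((-33 - 17) + (-30 + 0))/302 = (-50 - 30)*(1/302) = -80*1/302 = -40/151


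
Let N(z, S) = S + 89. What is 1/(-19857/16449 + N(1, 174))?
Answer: 5483/1435410 ≈ 0.0038198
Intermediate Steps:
N(z, S) = 89 + S
1/(-19857/16449 + N(1, 174)) = 1/(-19857/16449 + (89 + 174)) = 1/(-19857*1/16449 + 263) = 1/(-6619/5483 + 263) = 1/(1435410/5483) = 5483/1435410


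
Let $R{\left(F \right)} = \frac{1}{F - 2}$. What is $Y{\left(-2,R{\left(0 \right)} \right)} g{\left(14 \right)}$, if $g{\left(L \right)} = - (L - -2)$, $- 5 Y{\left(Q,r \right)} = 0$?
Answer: $0$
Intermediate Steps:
$R{\left(F \right)} = \frac{1}{-2 + F}$
$Y{\left(Q,r \right)} = 0$ ($Y{\left(Q,r \right)} = \left(- \frac{1}{5}\right) 0 = 0$)
$g{\left(L \right)} = -2 - L$ ($g{\left(L \right)} = - (L + 2) = - (2 + L) = -2 - L$)
$Y{\left(-2,R{\left(0 \right)} \right)} g{\left(14 \right)} = 0 \left(-2 - 14\right) = 0 \left(-16\right) = 0$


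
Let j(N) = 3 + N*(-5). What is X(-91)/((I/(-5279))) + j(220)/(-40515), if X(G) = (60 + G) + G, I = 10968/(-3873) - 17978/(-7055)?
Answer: -118828494657739048/52334886615 ≈ -2.2705e+6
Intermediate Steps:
I = -2583482/9108005 (I = 10968*(-1/3873) - 17978*(-1/7055) = -3656/1291 + 17978/7055 = -2583482/9108005 ≈ -0.28365)
X(G) = 60 + 2*G
j(N) = 3 - 5*N
X(-91)/((I/(-5279))) + j(220)/(-40515) = (60 + 2*(-91))/((-2583482/9108005/(-5279))) + (3 - 5*220)/(-40515) = (60 - 182)/((-2583482/9108005*(-1/5279))) + (3 - 1100)*(-1/40515) = -122/2583482/48081158395 - 1097*(-1/40515) = -122*48081158395/2583482 + 1097/40515 = -2932950662095/1291741 + 1097/40515 = -118828494657739048/52334886615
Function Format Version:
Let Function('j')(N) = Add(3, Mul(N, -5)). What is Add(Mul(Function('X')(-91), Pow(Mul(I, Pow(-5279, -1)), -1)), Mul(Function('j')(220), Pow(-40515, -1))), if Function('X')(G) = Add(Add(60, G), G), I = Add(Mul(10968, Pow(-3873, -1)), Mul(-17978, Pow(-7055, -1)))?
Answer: Rational(-118828494657739048, 52334886615) ≈ -2.2705e+6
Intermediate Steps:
I = Rational(-2583482, 9108005) (I = Add(Mul(10968, Rational(-1, 3873)), Mul(-17978, Rational(-1, 7055))) = Add(Rational(-3656, 1291), Rational(17978, 7055)) = Rational(-2583482, 9108005) ≈ -0.28365)
Function('X')(G) = Add(60, Mul(2, G))
Function('j')(N) = Add(3, Mul(-5, N))
Add(Mul(Function('X')(-91), Pow(Mul(I, Pow(-5279, -1)), -1)), Mul(Function('j')(220), Pow(-40515, -1))) = Add(Mul(Add(60, Mul(2, -91)), Pow(Mul(Rational(-2583482, 9108005), Pow(-5279, -1)), -1)), Mul(Add(3, Mul(-5, 220)), Pow(-40515, -1))) = Add(Mul(Add(60, -182), Pow(Mul(Rational(-2583482, 9108005), Rational(-1, 5279)), -1)), Mul(Add(3, -1100), Rational(-1, 40515))) = Add(Mul(-122, Pow(Rational(2583482, 48081158395), -1)), Mul(-1097, Rational(-1, 40515))) = Add(Mul(-122, Rational(48081158395, 2583482)), Rational(1097, 40515)) = Add(Rational(-2932950662095, 1291741), Rational(1097, 40515)) = Rational(-118828494657739048, 52334886615)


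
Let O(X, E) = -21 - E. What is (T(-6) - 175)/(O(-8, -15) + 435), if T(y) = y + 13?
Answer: -56/143 ≈ -0.39161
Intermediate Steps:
T(y) = 13 + y
(T(-6) - 175)/(O(-8, -15) + 435) = ((13 - 6) - 175)/((-21 - 1*(-15)) + 435) = (7 - 175)/((-21 + 15) + 435) = -168/(-6 + 435) = -168/429 = -168*1/429 = -56/143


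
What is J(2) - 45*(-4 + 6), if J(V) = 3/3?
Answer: -89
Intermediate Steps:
J(V) = 1 (J(V) = 3*(⅓) = 1)
J(2) - 45*(-4 + 6) = 1 - 45*(-4 + 6) = 1 - 45*2 = 1 - 15*6 = 1 - 90 = -89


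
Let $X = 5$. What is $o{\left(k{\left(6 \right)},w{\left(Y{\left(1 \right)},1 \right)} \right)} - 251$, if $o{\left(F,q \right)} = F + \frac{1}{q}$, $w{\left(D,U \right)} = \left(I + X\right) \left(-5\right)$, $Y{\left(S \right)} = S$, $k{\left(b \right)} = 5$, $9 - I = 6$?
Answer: $- \frac{9841}{40} \approx -246.02$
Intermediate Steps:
$I = 3$ ($I = 9 - 6 = 3$)
$w{\left(D,U \right)} = -40$ ($w{\left(D,U \right)} = \left(3 + 5\right) \left(-5\right) = 8 \left(-5\right) = -40$)
$o{\left(k{\left(6 \right)},w{\left(Y{\left(1 \right)},1 \right)} \right)} - 251 = \left(5 + \frac{1}{-40}\right) - 251 = \left(5 - \frac{1}{40}\right) - 251 = \frac{199}{40} - 251 = - \frac{9841}{40}$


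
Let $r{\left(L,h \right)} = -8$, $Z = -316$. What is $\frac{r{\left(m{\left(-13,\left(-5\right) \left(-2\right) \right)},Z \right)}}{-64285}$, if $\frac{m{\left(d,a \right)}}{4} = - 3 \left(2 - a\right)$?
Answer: $\frac{8}{64285} \approx 0.00012445$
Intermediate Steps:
$m{\left(d,a \right)} = -24 + 12 a$ ($m{\left(d,a \right)} = 4 \left(- 3 \left(2 - a\right)\right) = 4 \left(-6 + 3 a\right) = -24 + 12 a$)
$\frac{r{\left(m{\left(-13,\left(-5\right) \left(-2\right) \right)},Z \right)}}{-64285} = - \frac{8}{-64285} = \left(-8\right) \left(- \frac{1}{64285}\right) = \frac{8}{64285}$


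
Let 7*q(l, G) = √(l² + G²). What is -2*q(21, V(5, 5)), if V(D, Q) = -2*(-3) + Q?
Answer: -2*√562/7 ≈ -6.7733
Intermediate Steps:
V(D, Q) = 6 + Q
q(l, G) = √(G² + l²)/7 (q(l, G) = √(l² + G²)/7 = √(G² + l²)/7)
-2*q(21, V(5, 5)) = -2*√((6 + 5)² + 21²)/7 = -2*√(11² + 441)/7 = -2*√(121 + 441)/7 = -2*√562/7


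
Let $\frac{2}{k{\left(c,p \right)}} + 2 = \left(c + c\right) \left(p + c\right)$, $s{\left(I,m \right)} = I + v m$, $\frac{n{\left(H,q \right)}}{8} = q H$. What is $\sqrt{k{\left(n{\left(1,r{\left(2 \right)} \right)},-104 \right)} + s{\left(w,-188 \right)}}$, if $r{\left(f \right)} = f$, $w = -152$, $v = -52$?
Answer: $\frac{\sqrt{19106342935}}{1409} \approx 98.102$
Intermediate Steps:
$n{\left(H,q \right)} = 8 H q$ ($n{\left(H,q \right)} = 8 q H = 8 H q$)
$s{\left(I,m \right)} = I - 52 m$
$k{\left(c,p \right)} = \frac{2}{-2 + 2 c \left(c + p\right)}$ ($k{\left(c,p \right)} = \frac{2}{-2 + \left(c + c\right) \left(p + c\right)} = \frac{2}{-2 + 2 c \left(c + p\right)}$)
$\sqrt{k{\left(n{\left(1,r{\left(2 \right)} \right)},-104 \right)} + s{\left(w,-188 \right)}} = \sqrt{\frac{1}{-1 + \left(8 \cdot 1 \cdot 2\right)^{2} + 8 \cdot 1 \cdot 2 \left(-104\right)} - -9624} = \sqrt{\frac{1}{-1 + 16^{2} + 16 \left(-104\right)} + \left(-152 + 9776\right)} = \sqrt{\frac{1}{-1 + 256 - 1664} + 9624} = \sqrt{\frac{1}{-1409} + 9624} = \sqrt{- \frac{1}{1409} + 9624} = \sqrt{\frac{13560215}{1409}} = \frac{\sqrt{19106342935}}{1409}$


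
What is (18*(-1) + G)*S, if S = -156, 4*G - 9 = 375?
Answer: -12168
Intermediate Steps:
G = 96 (G = 9/4 + (1/4)*375 = 9/4 + 375/4 = 96)
(18*(-1) + G)*S = (18*(-1) + 96)*(-156) = (-18 + 96)*(-156) = 78*(-156) = -12168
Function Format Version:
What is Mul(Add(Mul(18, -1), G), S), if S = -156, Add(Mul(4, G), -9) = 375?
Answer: -12168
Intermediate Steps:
G = 96 (G = Add(Rational(9, 4), Mul(Rational(1, 4), 375)) = Add(Rational(9, 4), Rational(375, 4)) = 96)
Mul(Add(Mul(18, -1), G), S) = Mul(Add(Mul(18, -1), 96), -156) = Mul(Add(-18, 96), -156) = Mul(78, -156) = -12168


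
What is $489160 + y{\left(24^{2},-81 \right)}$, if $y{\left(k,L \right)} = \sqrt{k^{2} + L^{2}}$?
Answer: $489160 + 9 \sqrt{4177} \approx 4.8974 \cdot 10^{5}$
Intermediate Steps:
$y{\left(k,L \right)} = \sqrt{L^{2} + k^{2}}$
$489160 + y{\left(24^{2},-81 \right)} = 489160 + \sqrt{\left(-81\right)^{2} + \left(24^{2}\right)^{2}} = 489160 + \sqrt{6561 + 576^{2}} = 489160 + \sqrt{6561 + 331776} = 489160 + \sqrt{338337} = 489160 + 9 \sqrt{4177}$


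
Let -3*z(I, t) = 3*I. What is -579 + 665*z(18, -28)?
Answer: -12549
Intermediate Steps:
z(I, t) = -I
-579 + 665*z(18, -28) = -579 + 665*(-1*18) = -579 + 665*(-18) = -579 - 11970 = -12549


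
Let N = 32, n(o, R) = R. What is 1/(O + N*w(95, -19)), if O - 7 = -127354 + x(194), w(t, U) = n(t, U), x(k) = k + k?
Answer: -1/127567 ≈ -7.8390e-6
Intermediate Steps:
x(k) = 2*k
w(t, U) = U
O = -126959 (O = 7 + (-127354 + 2*194) = 7 + (-127354 + 388) = 7 - 126966 = -126959)
1/(O + N*w(95, -19)) = 1/(-126959 + 32*(-19)) = 1/(-126959 - 608) = 1/(-127567) = -1/127567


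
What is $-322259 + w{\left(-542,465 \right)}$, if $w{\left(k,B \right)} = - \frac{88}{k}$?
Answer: $- \frac{87332145}{271} \approx -3.2226 \cdot 10^{5}$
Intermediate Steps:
$-322259 + w{\left(-542,465 \right)} = -322259 - \frac{88}{-542} = -322259 - - \frac{44}{271} = -322259 + \frac{44}{271} = - \frac{87332145}{271}$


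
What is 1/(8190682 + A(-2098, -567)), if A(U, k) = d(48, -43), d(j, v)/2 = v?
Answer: 1/8190596 ≈ 1.2209e-7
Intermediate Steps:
d(j, v) = 2*v
A(U, k) = -86 (A(U, k) = 2*(-43) = -86)
1/(8190682 + A(-2098, -567)) = 1/(8190682 - 86) = 1/8190596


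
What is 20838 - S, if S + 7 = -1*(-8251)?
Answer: 12594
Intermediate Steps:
S = 8244 (S = -7 - 1*(-8251) = -7 + 8251 = 8244)
20838 - S = 20838 - 1*8244 = 20838 - 8244 = 12594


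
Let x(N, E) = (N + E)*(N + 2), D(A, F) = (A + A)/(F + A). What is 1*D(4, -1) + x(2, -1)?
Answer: 20/3 ≈ 6.6667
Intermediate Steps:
D(A, F) = 2*A/(A + F) (D(A, F) = (2*A)/(A + F) = 2*A/(A + F))
x(N, E) = (2 + N)*(E + N) (x(N, E) = (E + N)*(2 + N) = (2 + N)*(E + N))
1*D(4, -1) + x(2, -1) = 1*(2*4/(4 - 1)) + (2² + 2*(-1) + 2*2 - 1*2) = 1*(2*4/3) + (4 - 2 + 4 - 2) = 1*(2*4*(⅓)) + 4 = 1*(8/3) + 4 = 8/3 + 4 = 20/3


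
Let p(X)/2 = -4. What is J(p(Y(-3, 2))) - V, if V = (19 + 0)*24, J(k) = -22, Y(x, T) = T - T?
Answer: -478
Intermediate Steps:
Y(x, T) = 0
p(X) = -8 (p(X) = 2*(-4) = -8)
V = 456 (V = 19*24 = 456)
J(p(Y(-3, 2))) - V = -22 - 1*456 = -22 - 456 = -478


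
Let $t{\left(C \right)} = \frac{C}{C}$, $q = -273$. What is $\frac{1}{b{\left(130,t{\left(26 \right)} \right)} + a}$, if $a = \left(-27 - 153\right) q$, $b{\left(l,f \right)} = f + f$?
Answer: $\frac{1}{49142} \approx 2.0349 \cdot 10^{-5}$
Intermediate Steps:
$t{\left(C \right)} = 1$
$b{\left(l,f \right)} = 2 f$
$a = 49140$ ($a = \left(-27 - 153\right) \left(-273\right) = \left(-180\right) \left(-273\right) = 49140$)
$\frac{1}{b{\left(130,t{\left(26 \right)} \right)} + a} = \frac{1}{2 \cdot 1 + 49140} = \frac{1}{2 + 49140} = \frac{1}{49142}$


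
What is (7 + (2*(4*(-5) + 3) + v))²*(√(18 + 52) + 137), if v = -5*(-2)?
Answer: 39593 + 289*√70 ≈ 42011.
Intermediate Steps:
v = 10
(7 + (2*(4*(-5) + 3) + v))²*(√(18 + 52) + 137) = (7 + (2*(4*(-5) + 3) + 10))²*(√(18 + 52) + 137) = (7 + (2*(-20 + 3) + 10))²*(√70 + 137) = (7 + (2*(-17) + 10))²*(137 + √70) = (7 + (-34 + 10))²*(137 + √70) = (7 - 24)²*(137 + √70) = (-17)²*(137 + √70) = 289*(137 + √70) = 39593 + 289*√70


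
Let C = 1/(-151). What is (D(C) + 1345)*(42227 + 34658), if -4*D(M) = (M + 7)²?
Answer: 2336424512485/22801 ≈ 1.0247e+8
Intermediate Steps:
C = -1/151 ≈ -0.0066225
D(M) = -(7 + M)²/4 (D(M) = -(M + 7)²/4 = -(7 + M)²/4)
(D(C) + 1345)*(42227 + 34658) = (-(7 - 1/151)²/4 + 1345)*(42227 + 34658) = (-(1056/151)²/4 + 1345)*76885 = (-¼*1115136/22801 + 1345)*76885 = (-278784/22801 + 1345)*76885 = (30388561/22801)*76885 = 2336424512485/22801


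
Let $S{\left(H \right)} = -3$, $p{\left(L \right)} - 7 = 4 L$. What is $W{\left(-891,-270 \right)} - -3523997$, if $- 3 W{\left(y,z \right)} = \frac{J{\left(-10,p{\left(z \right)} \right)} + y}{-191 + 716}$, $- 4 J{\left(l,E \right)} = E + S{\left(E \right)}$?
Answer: $\frac{5550295897}{1575} \approx 3.524 \cdot 10^{6}$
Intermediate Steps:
$p{\left(L \right)} = 7 + 4 L$
$J{\left(l,E \right)} = \frac{3}{4} - \frac{E}{4}$ ($J{\left(l,E \right)} = - \frac{E - 3}{4} = - \frac{-3 + E}{4} = \frac{3}{4} - \frac{E}{4}$)
$W{\left(y,z \right)} = \frac{1}{1575} - \frac{y}{1575} + \frac{z}{1575}$ ($W{\left(y,z \right)} = - \frac{\left(\left(\frac{3}{4} - \frac{7 + 4 z}{4}\right) + y\right) \frac{1}{-191 + 716}}{3} = - \frac{\left(\left(\frac{3}{4} - \left(\frac{7}{4} + z\right)\right) + y\right) \frac{1}{525}}{3} = - \frac{\left(\left(-1 - z\right) + y\right) \frac{1}{525}}{3} = - \frac{\left(-1 + y - z\right) \frac{1}{525}}{3} = - \frac{- \frac{1}{525} - \frac{z}{525} + \frac{y}{525}}{3} = \frac{1}{1575} - \frac{y}{1575} + \frac{z}{1575}$)
$W{\left(-891,-270 \right)} - -3523997 = \left(\frac{1}{1575} - - \frac{99}{175} + \frac{1}{1575} \left(-270\right)\right) - -3523997 = \left(\frac{1}{1575} + \frac{99}{175} - \frac{6}{35}\right) + 3523997 = \frac{622}{1575} + 3523997 = \frac{5550295897}{1575}$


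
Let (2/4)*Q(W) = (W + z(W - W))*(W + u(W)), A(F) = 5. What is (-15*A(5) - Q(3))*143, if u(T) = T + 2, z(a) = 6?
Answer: -31317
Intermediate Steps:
u(T) = 2 + T
Q(W) = 2*(2 + 2*W)*(6 + W) (Q(W) = 2*((W + 6)*(W + (2 + W))) = 2*((6 + W)*(2 + 2*W)) = 2*((2 + 2*W)*(6 + W)) = 2*(2 + 2*W)*(6 + W))
(-15*A(5) - Q(3))*143 = (-15*5 - (24 + 4*3**2 + 28*3))*143 = (-75 - (24 + 4*9 + 84))*143 = (-75 - (24 + 36 + 84))*143 = (-75 - 1*144)*143 = (-75 - 144)*143 = -219*143 = -31317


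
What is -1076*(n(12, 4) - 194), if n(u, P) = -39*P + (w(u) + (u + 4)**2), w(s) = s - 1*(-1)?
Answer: 87156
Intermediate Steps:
w(s) = 1 + s (w(s) = s + 1 = 1 + s)
n(u, P) = 1 + u + (4 + u)**2 - 39*P (n(u, P) = -39*P + ((1 + u) + (u + 4)**2) = -39*P + ((1 + u) + (4 + u)**2) = -39*P + (1 + u + (4 + u)**2) = 1 + u + (4 + u)**2 - 39*P)
-1076*(n(12, 4) - 194) = -1076*((1 + 12 + (4 + 12)**2 - 39*4) - 194) = -1076*((1 + 12 + 16**2 - 156) - 194) = -1076*((1 + 12 + 256 - 156) - 194) = -1076*(113 - 194) = -1076*(-81) = 87156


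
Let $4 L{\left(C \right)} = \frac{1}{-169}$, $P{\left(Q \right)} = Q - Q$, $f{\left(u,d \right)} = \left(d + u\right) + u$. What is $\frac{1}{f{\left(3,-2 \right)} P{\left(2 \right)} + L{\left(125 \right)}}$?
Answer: $-676$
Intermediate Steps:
$f{\left(u,d \right)} = d + 2 u$
$P{\left(Q \right)} = 0$
$L{\left(C \right)} = - \frac{1}{676}$ ($L{\left(C \right)} = \frac{1}{4 \left(-169\right)} = \frac{1}{4} \left(- \frac{1}{169}\right) = - \frac{1}{676}$)
$\frac{1}{f{\left(3,-2 \right)} P{\left(2 \right)} + L{\left(125 \right)}} = \frac{1}{\left(-2 + 2 \cdot 3\right) 0 - \frac{1}{676}} = \frac{1}{\left(-2 + 6\right) 0 - \frac{1}{676}} = \frac{1}{4 \cdot 0 - \frac{1}{676}} = \frac{1}{0 - \frac{1}{676}} = \frac{1}{- \frac{1}{676}} = -676$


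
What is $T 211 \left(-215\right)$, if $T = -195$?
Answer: $8846175$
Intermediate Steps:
$T 211 \left(-215\right) = \left(-195\right) 211 \left(-215\right) = \left(-41145\right) \left(-215\right) = 8846175$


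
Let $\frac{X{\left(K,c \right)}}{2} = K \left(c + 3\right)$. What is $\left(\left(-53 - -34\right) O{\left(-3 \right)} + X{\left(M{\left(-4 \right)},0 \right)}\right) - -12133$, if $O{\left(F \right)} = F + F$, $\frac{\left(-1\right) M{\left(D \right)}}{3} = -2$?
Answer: $12283$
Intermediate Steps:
$M{\left(D \right)} = 6$ ($M{\left(D \right)} = \left(-3\right) \left(-2\right) = 6$)
$O{\left(F \right)} = 2 F$
$X{\left(K,c \right)} = 2 K \left(3 + c\right)$ ($X{\left(K,c \right)} = 2 K \left(c + 3\right) = 2 K \left(3 + c\right)$)
$\left(\left(-53 - -34\right) O{\left(-3 \right)} + X{\left(M{\left(-4 \right)},0 \right)}\right) - -12133 = \left(\left(-53 - -34\right) 2 \left(-3\right) + 2 \cdot 6 \left(3 + 0\right)\right) - -12133 = \left(\left(-53 + 34\right) \left(-6\right) + 2 \cdot 6 \cdot 3\right) + 12133 = \left(\left(-19\right) \left(-6\right) + 36\right) + 12133 = \left(114 + 36\right) + 12133 = 150 + 12133 = 12283$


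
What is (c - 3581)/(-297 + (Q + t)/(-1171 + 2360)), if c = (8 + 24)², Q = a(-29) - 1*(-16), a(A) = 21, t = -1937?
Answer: 3040273/355033 ≈ 8.5634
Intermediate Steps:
Q = 37 (Q = 21 - 1*(-16) = 21 + 16 = 37)
c = 1024 (c = 32² = 1024)
(c - 3581)/(-297 + (Q + t)/(-1171 + 2360)) = (1024 - 3581)/(-297 + (37 - 1937)/(-1171 + 2360)) = -2557/(-297 - 1900/1189) = -2557/(-355033/1189) = -2557*(-1189/355033) = 3040273/355033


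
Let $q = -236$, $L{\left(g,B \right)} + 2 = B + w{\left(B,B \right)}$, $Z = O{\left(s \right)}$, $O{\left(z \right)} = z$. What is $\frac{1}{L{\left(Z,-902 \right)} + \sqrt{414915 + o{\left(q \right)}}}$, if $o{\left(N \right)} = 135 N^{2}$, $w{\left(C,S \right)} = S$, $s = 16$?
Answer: $\frac{602}{1557413} + \frac{5 \sqrt{317355}}{4672239} \approx 0.0009894$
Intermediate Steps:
$Z = 16$
$L{\left(g,B \right)} = -2 + 2 B$ ($L{\left(g,B \right)} = -2 + \left(B + B\right) = -2 + 2 B$)
$\frac{1}{L{\left(Z,-902 \right)} + \sqrt{414915 + o{\left(q \right)}}} = \frac{1}{\left(-2 + 2 \left(-902\right)\right) + \sqrt{414915 + 135 \left(-236\right)^{2}}} = \frac{1}{\left(-2 - 1804\right) + \sqrt{414915 + 135 \cdot 55696}} = \frac{1}{-1806 + \sqrt{414915 + 7518960}} = \frac{1}{-1806 + \sqrt{7933875}} = \frac{1}{-1806 + 5 \sqrt{317355}}$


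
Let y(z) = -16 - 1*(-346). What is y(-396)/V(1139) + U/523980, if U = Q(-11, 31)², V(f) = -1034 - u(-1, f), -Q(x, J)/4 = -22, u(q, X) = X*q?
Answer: 2895442/916965 ≈ 3.1576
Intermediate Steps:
Q(x, J) = 88 (Q(x, J) = -4*(-22) = 88)
V(f) = -1034 + f (V(f) = -1034 - f*(-1) = -1034 - (-1)*f = -1034 + f)
y(z) = 330 (y(z) = -16 + 346 = 330)
U = 7744 (U = 88² = 7744)
y(-396)/V(1139) + U/523980 = 330/(-1034 + 1139) + 7744/523980 = 330/105 + 7744*(1/523980) = 330*(1/105) + 1936/130995 = 22/7 + 1936/130995 = 2895442/916965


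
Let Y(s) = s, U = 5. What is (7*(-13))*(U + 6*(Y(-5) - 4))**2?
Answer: -218491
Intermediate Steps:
(7*(-13))*(U + 6*(Y(-5) - 4))**2 = (7*(-13))*(5 + 6*(-5 - 4))**2 = -91*(5 + 6*(-9))**2 = -91*(5 - 54)**2 = -91*(-49)**2 = -91*2401 = -218491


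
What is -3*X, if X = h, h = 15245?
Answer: -45735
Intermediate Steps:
X = 15245
-3*X = -3*15245 = -45735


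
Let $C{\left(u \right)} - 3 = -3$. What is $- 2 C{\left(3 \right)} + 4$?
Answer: $4$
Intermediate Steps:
$C{\left(u \right)} = 0$ ($C{\left(u \right)} = 3 - 3 = 0$)
$- 2 C{\left(3 \right)} + 4 = \left(-2\right) 0 + 4 = 0 + 4 = 4$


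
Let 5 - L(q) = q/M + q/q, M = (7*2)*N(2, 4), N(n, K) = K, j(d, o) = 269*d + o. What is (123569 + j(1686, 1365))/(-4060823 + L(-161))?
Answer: -4627744/32486529 ≈ -0.14245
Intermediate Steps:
j(d, o) = o + 269*d
M = 56 (M = (7*2)*4 = 14*4 = 56)
L(q) = 4 - q/56 (L(q) = 5 - (q/56 + q/q) = 5 - (q*(1/56) + 1) = 5 - (q/56 + 1) = 5 - (1 + q/56) = 5 + (-1 - q/56) = 4 - q/56)
(123569 + j(1686, 1365))/(-4060823 + L(-161)) = (123569 + (1365 + 269*1686))/(-4060823 + (4 - 1/56*(-161))) = (123569 + (1365 + 453534))/(-4060823 + (4 + 23/8)) = (123569 + 454899)/(-4060823 + 55/8) = 578468/(-32486529/8) = 578468*(-8/32486529) = -4627744/32486529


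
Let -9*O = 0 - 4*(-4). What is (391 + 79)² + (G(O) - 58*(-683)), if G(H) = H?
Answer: 2344610/9 ≈ 2.6051e+5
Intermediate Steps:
O = -16/9 (O = -(0 - 4*(-4))/9 = -(0 + 16)/9 = -⅑*16 = -16/9 ≈ -1.7778)
(391 + 79)² + (G(O) - 58*(-683)) = (391 + 79)² + (-16/9 - 58*(-683)) = 470² + (-16/9 + 39614) = 220900 + 356510/9 = 2344610/9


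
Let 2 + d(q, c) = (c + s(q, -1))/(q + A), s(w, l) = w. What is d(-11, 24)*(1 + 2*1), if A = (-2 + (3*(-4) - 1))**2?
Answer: -1245/214 ≈ -5.8178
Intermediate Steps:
A = 225 (A = (-2 + (-12 - 1))**2 = (-2 - 13)**2 = (-15)**2 = 225)
d(q, c) = -2 + (c + q)/(225 + q) (d(q, c) = -2 + (c + q)/(q + 225) = -2 + (c + q)/(225 + q))
d(-11, 24)*(1 + 2*1) = ((-450 + 24 - 1*(-11))/(225 - 11))*(1 + 2*1) = ((-450 + 24 + 11)/214)*(1 + 2) = ((1/214)*(-415))*3 = -415/214*3 = -1245/214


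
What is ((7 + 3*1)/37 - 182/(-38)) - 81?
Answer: -53386/703 ≈ -75.940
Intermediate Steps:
((7 + 3*1)/37 - 182/(-38)) - 81 = ((7 + 3)*(1/37) - 182*(-1/38)) - 81 = (10*(1/37) + 91/19) - 81 = (10/37 + 91/19) - 81 = 3557/703 - 81 = -53386/703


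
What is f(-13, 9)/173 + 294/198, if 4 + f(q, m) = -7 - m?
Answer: 7817/5709 ≈ 1.3692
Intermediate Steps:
f(q, m) = -11 - m (f(q, m) = -4 + (-7 - m) = -11 - m)
f(-13, 9)/173 + 294/198 = (-11 - 1*9)/173 + 294/198 = (-11 - 9)*(1/173) + 294*(1/198) = -20*1/173 + 49/33 = -20/173 + 49/33 = 7817/5709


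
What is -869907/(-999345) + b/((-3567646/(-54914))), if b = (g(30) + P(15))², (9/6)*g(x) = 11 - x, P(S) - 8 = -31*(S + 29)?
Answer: 9070878559705139/314586105165 ≈ 28834.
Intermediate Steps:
P(S) = -891 - 31*S (P(S) = 8 - 31*(S + 29) = 8 - 31*(29 + S) = 8 + (-899 - 31*S) = -891 - 31*S)
g(x) = 22/3 - 2*x/3 (g(x) = 2*(11 - x)/3 = 22/3 - 2*x/3)
b = 16859236/9 (b = ((22/3 - ⅔*30) + (-891 - 31*15))² = ((22/3 - 20) + (-891 - 465))² = (-38/3 - 1356)² = (-4106/3)² = 16859236/9 ≈ 1.8732e+6)
-869907/(-999345) + b/((-3567646/(-54914))) = -869907/(-999345) + 16859236/(9*((-3567646/(-54914)))) = -869907*(-1/999345) + 16859236/(9*((-3567646*(-1/54914)))) = 17057/19595 + 16859236/(9*(1783823/27457)) = 17057/19595 + (16859236/9)*(27457/1783823) = 17057/19595 + 462904042852/16054407 = 9070878559705139/314586105165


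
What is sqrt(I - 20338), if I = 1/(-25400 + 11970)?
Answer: I*sqrt(3668261349630)/13430 ≈ 142.61*I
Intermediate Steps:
I = -1/13430 (I = 1/(-13430) = -1/13430 ≈ -7.4460e-5)
sqrt(I - 20338) = sqrt(-1/13430 - 20338) = sqrt(-273139341/13430) = I*sqrt(3668261349630)/13430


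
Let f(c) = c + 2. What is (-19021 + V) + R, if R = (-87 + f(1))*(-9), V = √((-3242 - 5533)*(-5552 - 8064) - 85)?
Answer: -18265 + √119480315 ≈ -7334.3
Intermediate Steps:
f(c) = 2 + c
V = √119480315 (V = √(-8775*(-13616) - 85) = √(119480400 - 85) = √119480315 ≈ 10931.)
R = 756 (R = (-87 + (2 + 1))*(-9) = (-87 + 3)*(-9) = -84*(-9) = 756)
(-19021 + V) + R = (-19021 + √119480315) + 756 = -18265 + √119480315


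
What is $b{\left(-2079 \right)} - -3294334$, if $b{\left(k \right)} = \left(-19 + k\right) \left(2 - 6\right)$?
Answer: $3302726$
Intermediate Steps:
$b{\left(k \right)} = 76 - 4 k$ ($b{\left(k \right)} = \left(-19 + k\right) \left(-4\right) = 76 - 4 k$)
$b{\left(-2079 \right)} - -3294334 = \left(76 - -8316\right) - -3294334 = \left(76 + 8316\right) + 3294334 = 8392 + 3294334 = 3302726$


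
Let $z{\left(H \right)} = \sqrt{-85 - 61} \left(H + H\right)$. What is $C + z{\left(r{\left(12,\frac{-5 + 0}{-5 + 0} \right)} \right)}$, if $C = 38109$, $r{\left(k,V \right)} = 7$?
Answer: $38109 + 14 i \sqrt{146} \approx 38109.0 + 169.16 i$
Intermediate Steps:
$z{\left(H \right)} = 2 i H \sqrt{146}$ ($z{\left(H \right)} = \sqrt{-146} \cdot 2 H = i \sqrt{146} \cdot 2 H = 2 i H \sqrt{146}$)
$C + z{\left(r{\left(12,\frac{-5 + 0}{-5 + 0} \right)} \right)} = 38109 + 2 i 7 \sqrt{146} = 38109 + 14 i \sqrt{146}$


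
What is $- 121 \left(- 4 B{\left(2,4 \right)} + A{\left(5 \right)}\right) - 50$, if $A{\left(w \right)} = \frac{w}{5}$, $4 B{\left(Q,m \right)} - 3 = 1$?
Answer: $313$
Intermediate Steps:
$B{\left(Q,m \right)} = 1$ ($B{\left(Q,m \right)} = \frac{3}{4} + \frac{1}{4} \cdot 1 = \frac{3}{4} + \frac{1}{4} = 1$)
$A{\left(w \right)} = \frac{w}{5}$ ($A{\left(w \right)} = w \frac{1}{5} = \frac{w}{5}$)
$- 121 \left(- 4 B{\left(2,4 \right)} + A{\left(5 \right)}\right) - 50 = - 121 \left(\left(-4\right) 1 + \frac{1}{5} \cdot 5\right) - 50 = - 121 \left(-4 + 1\right) - 50 = \left(-121\right) \left(-3\right) - 50 = 363 - 50 = 313$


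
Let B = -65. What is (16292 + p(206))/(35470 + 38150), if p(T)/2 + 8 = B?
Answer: 897/4090 ≈ 0.21932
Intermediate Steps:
p(T) = -146 (p(T) = -16 + 2*(-65) = -16 - 130 = -146)
(16292 + p(206))/(35470 + 38150) = (16292 - 146)/(35470 + 38150) = 16146/73620 = 16146*(1/73620) = 897/4090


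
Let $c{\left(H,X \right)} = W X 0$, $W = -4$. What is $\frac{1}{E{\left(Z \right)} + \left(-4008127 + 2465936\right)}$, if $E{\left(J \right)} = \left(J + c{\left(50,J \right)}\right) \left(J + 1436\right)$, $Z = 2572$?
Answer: $\frac{1}{8766385} \approx 1.1407 \cdot 10^{-7}$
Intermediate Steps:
$c{\left(H,X \right)} = 0$ ($c{\left(H,X \right)} = - 4 X 0 = 0$)
$E{\left(J \right)} = J \left(1436 + J\right)$ ($E{\left(J \right)} = \left(J + 0\right) \left(J + 1436\right) = J \left(1436 + J\right)$)
$\frac{1}{E{\left(Z \right)} + \left(-4008127 + 2465936\right)} = \frac{1}{2572 \left(1436 + 2572\right) + \left(-4008127 + 2465936\right)} = \frac{1}{2572 \cdot 4008 - 1542191} = \frac{1}{10308576 - 1542191} = \frac{1}{8766385}$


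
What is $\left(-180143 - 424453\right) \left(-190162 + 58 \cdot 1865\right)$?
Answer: $49572035232$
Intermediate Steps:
$\left(-180143 - 424453\right) \left(-190162 + 58 \cdot 1865\right) = - 604596 \left(-190162 + 108170\right) = \left(-604596\right) \left(-81992\right) = 49572035232$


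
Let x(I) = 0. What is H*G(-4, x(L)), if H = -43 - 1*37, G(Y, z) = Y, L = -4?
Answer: 320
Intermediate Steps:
H = -80 (H = -43 - 37 = -80)
H*G(-4, x(L)) = -80*(-4) = 320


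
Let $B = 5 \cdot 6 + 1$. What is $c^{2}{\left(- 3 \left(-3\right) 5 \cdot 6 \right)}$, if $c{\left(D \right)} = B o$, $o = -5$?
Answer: $24025$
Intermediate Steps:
$B = 31$ ($B = 30 + 1 = 31$)
$c{\left(D \right)} = -155$ ($c{\left(D \right)} = 31 \left(-5\right) = -155$)
$c^{2}{\left(- 3 \left(-3\right) 5 \cdot 6 \right)} = \left(-155\right)^{2} = 24025$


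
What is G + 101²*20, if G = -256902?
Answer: -52882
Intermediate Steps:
G + 101²*20 = -256902 + 101²*20 = -256902 + 10201*20 = -256902 + 204020 = -52882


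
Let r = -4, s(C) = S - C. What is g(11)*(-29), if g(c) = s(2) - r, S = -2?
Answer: 0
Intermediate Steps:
s(C) = -2 - C
g(c) = 0 (g(c) = (-2 - 1*2) - 1*(-4) = (-2 - 2) + 4 = -4 + 4 = 0)
g(11)*(-29) = 0*(-29) = 0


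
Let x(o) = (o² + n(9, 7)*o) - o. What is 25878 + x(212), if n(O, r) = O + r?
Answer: 74002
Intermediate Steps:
x(o) = o² + 15*o (x(o) = (o² + (9 + 7)*o) - o = (o² + 16*o) - o = o² + 15*o)
25878 + x(212) = 25878 + 212*(15 + 212) = 25878 + 212*227 = 25878 + 48124 = 74002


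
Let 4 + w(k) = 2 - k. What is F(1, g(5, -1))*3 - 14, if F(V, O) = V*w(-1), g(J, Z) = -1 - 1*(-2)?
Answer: -17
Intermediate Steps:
w(k) = -2 - k (w(k) = -4 + (2 - k) = -2 - k)
g(J, Z) = 1 (g(J, Z) = -1 + 2 = 1)
F(V, O) = -V (F(V, O) = V*(-2 - 1*(-1)) = V*(-2 + 1) = V*(-1) = -V)
F(1, g(5, -1))*3 - 14 = -1*1*3 - 14 = -1*3 - 14 = -3 - 14 = -17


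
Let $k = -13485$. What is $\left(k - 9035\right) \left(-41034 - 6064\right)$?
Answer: $1060646960$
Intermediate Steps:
$\left(k - 9035\right) \left(-41034 - 6064\right) = \left(-13485 - 9035\right) \left(-41034 - 6064\right) = \left(-22520\right) \left(-47098\right) = 1060646960$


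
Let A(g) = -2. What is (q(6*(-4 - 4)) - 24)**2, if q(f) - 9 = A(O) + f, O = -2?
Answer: 4225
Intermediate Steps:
q(f) = 7 + f (q(f) = 9 + (-2 + f) = 7 + f)
(q(6*(-4 - 4)) - 24)**2 = ((7 + 6*(-4 - 4)) - 24)**2 = ((7 + 6*(-8)) - 24)**2 = ((7 - 48) - 24)**2 = (-41 - 24)**2 = (-65)**2 = 4225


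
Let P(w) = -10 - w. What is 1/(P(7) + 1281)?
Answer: 1/1264 ≈ 0.00079114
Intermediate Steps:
1/(P(7) + 1281) = 1/((-10 - 1*7) + 1281) = 1/((-10 - 7) + 1281) = 1/(-17 + 1281) = 1/1264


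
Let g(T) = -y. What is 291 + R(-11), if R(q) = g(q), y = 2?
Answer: 289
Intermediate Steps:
g(T) = -2 (g(T) = -1*2 = -2)
R(q) = -2
291 + R(-11) = 291 - 2 = 289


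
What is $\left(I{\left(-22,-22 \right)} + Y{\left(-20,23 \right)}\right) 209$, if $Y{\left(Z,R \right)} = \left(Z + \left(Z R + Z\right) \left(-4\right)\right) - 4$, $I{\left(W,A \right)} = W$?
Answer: $391666$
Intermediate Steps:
$Y{\left(Z,R \right)} = -4 - 3 Z - 4 R Z$ ($Y{\left(Z,R \right)} = \left(Z + \left(R Z + Z\right) \left(-4\right)\right) - 4 = \left(Z + \left(Z + R Z\right) \left(-4\right)\right) - 4 = \left(Z - \left(4 Z + 4 R Z\right)\right) - 4 = \left(- 3 Z - 4 R Z\right) - 4 = -4 - 3 Z - 4 R Z$)
$\left(I{\left(-22,-22 \right)} + Y{\left(-20,23 \right)}\right) 209 = \left(-22 - \left(-56 - 1840\right)\right) 209 = \left(-22 + \left(-4 + 60 + 1840\right)\right) 209 = \left(-22 + 1896\right) 209 = 1874 \cdot 209 = 391666$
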